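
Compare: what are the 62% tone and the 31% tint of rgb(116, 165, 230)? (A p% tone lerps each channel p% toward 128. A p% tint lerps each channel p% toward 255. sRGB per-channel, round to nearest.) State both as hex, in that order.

#7B8EA7, #9FC1EE

62% tone:
  R: 116 + 7.44 = 123.44 → 123
  G: 165 − 22.94 = 142.06 → 142
  B: 230 − 63.24 = 166.76 → 167
  → #7B8EA7
31% tint:
  R: 116 + 0.31×(255−116) = 116 + 43.09 = 159.09 → 159
  G: 165 + 0.31×(255−165) = 165 + 27.9 = 192.9 → 193
  B: 230 + 0.31×(255−230) = 230 + 7.75 = 237.75 → 238
  → #9FC1EE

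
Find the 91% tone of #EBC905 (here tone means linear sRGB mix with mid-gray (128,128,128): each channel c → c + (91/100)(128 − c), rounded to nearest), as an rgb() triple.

#EBC905 is rgb(235, 201, 5).
Per channel, c → c + 0.91(128 − c):
  R: 235 − 97.37 = 137.63 → 138
  G: 201 − 66.43 = 134.57 → 135
  B: 5 + 0.91×(128−5) = 5 + 111.93 = 116.93 → 117

rgb(138, 135, 117)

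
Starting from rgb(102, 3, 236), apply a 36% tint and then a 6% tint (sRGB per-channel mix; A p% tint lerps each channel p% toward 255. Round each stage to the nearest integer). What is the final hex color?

#A368F4

Per channel, c → c + 0.36(255 − c):
  R: 102 + 0.36×(255−102) = 102 + 55.08 = 157.08 → 157
  G: 3 + 90.72 = 93.72 → 94
  B: 236 + 0.36×(255−236) = 236 + 6.84 = 242.84 → 243
After the tint: rgb(157, 94, 243) = #9D5EF3.
Per channel, c → c + 0.06(255 − c):
  R: 157 + 5.88 = 162.88 → 163
  G: 94 + 9.66 = 103.66 → 104
  B: 243 + 0.72 = 243.72 → 244
rgb(163, 104, 244) = #A368F4.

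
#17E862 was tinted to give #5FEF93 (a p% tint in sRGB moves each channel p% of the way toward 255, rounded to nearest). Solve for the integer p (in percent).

31%

#17E862 is rgb(23, 232, 98); #5FEF93 is rgb(95, 239, 147).
On the R channel (widest range): 95 ≈ 23 + (p/100)(255 − 23), so p ≈ 100×(95 − 23)/(255 − 23) = 7200/232 = 31.03.
p = 31 reproduces all three channels after rounding.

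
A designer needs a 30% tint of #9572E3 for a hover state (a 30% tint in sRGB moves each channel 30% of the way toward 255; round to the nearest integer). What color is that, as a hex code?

#B59CEB

#9572E3 is rgb(149, 114, 227).
Per channel, c → c + 0.3(255 − c):
  R: 149 + 31.8 = 180.8 → 181
  G: 114 + 0.3×(255−114) = 114 + 42.3 = 156.3 → 156
  B: 227 + 0.3×(255−227) = 227 + 8.4 = 235.4 → 235
rgb(181, 156, 235) = #B59CEB.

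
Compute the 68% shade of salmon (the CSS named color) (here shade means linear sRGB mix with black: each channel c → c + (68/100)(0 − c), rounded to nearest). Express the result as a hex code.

#502924

CSS salmon is rgb(250, 128, 114).
Per channel, c → c + 0.68(0 − c):
  R: 250 + 0.68×(0−250) = 250 − 170 = 80 → 80
  G: 128 − 87.04 = 40.96 → 41
  B: 114 − 77.52 = 36.48 → 36
rgb(80, 41, 36) = #502924.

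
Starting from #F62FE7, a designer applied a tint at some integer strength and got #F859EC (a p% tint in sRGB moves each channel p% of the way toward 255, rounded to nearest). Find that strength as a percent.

#F62FE7 is rgb(246, 47, 231); #F859EC is rgb(248, 89, 236).
On the G channel (widest range): 89 ≈ 47 + (p/100)(255 − 47), so p ≈ 100×(89 − 47)/(255 − 47) = 4200/208 = 20.19.
p = 20 reproduces all three channels after rounding.

20%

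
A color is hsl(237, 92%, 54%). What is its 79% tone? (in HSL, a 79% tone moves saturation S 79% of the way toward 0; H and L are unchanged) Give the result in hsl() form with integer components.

hsl(237, 19%, 54%)

S moves 79% from 92 toward 0: 92 − 72.68 = 19.32 → 19.
H and L are unchanged.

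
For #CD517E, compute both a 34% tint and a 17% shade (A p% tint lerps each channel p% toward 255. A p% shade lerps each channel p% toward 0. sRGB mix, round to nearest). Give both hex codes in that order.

#DE8CAA, #AA4369

#CD517E is rgb(205, 81, 126).
34% tint:
  R: 205 + 0.34×(255−205) = 205 + 17 = 222 → 222
  G: 81 + 0.34×(255−81) = 81 + 59.16 = 140.16 → 140
  B: 126 + 43.86 = 169.86 → 170
  → #DE8CAA
17% shade:
  R: 205 + 0.17×(0−205) = 205 − 34.85 = 170.15 → 170
  G: 81 + 0.17×(0−81) = 81 − 13.77 = 67.23 → 67
  B: 126 + 0.17×(0−126) = 126 − 21.42 = 104.58 → 105
  → #AA4369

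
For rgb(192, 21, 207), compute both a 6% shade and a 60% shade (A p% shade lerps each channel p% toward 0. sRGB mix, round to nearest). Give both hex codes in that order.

6% shade:
  R: 192 + 0.06×(0−192) = 192 − 11.52 = 180.48 → 180
  G: 21 + 0.06×(0−21) = 21 − 1.26 = 19.74 → 20
  B: 207 + 0.06×(0−207) = 207 − 12.42 = 194.58 → 195
  → #b414c3
60% shade:
  R: 192 + 0.6×(0−192) = 192 − 115.2 = 76.8 → 77
  G: 21 + 0.6×(0−21) = 21 − 12.6 = 8.4 → 8
  B: 207 + 0.6×(0−207) = 207 − 124.2 = 82.8 → 83
  → #4d0853

#b414c3, #4d0853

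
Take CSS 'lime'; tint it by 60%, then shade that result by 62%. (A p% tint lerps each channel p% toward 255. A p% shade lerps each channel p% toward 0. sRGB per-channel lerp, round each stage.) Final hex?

CSS lime is rgb(0, 255, 0).
Lerp each channel 60% toward 255:
  R: 0 + 0.6×(255−0) = 0 + 153 = 153 → 153
  G: 255 + 0 = 255 → 255
  B: 0 + 0.6×(255−0) = 0 + 153 = 153 → 153
After the tint: rgb(153, 255, 153) = #99ff99.
Lerp each channel 62% toward 0:
  R: 153 − 94.86 = 58.14 → 58
  G: 255 + 0.62×(0−255) = 255 − 158.1 = 96.9 → 97
  B: 153 + 0.62×(0−153) = 153 − 94.86 = 58.14 → 58
rgb(58, 97, 58) = #3a613a.

#3a613a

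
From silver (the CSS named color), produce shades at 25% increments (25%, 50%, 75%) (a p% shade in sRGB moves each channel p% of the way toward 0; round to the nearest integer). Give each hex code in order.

#909090, #606060, #303030

CSS silver is rgb(192, 192, 192).
25%: (192 − 48 = 144→144, 192 − 48 = 144→144, 192 − 48 = 144→144) → #909090
50%: (192 − 96 = 96→96, 192 − 96 = 96→96, 192 − 96 = 96→96) → #606060
75%: (192 − 144 = 48→48, 192 − 144 = 48→48, 192 − 144 = 48→48) → #303030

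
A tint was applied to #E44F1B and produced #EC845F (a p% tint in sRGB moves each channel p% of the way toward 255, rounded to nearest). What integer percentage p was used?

#E44F1B is rgb(228, 79, 27); #EC845F is rgb(236, 132, 95).
On the B channel (widest range): 95 ≈ 27 + (p/100)(255 − 27), so p ≈ 100×(95 − 27)/(255 − 27) = 6800/228 = 29.82.
p = 30 reproduces all three channels after rounding.

30%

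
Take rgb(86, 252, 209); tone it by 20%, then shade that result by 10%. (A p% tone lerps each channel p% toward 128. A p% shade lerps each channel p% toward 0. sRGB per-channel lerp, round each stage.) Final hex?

Per channel, c → c + 0.2(128 − c):
  R: 86 + 0.2×(128−86) = 86 + 8.4 = 94.4 → 94
  G: 252 + 0.2×(128−252) = 252 − 24.8 = 227.2 → 227
  B: 209 + 0.2×(128−209) = 209 − 16.2 = 192.8 → 193
After the tone: rgb(94, 227, 193) = #5ee3c1.
Per channel, c → c + 0.1(0 − c):
  R: 94 + 0.1×(0−94) = 94 − 9.4 = 84.6 → 85
  G: 227 − 22.7 = 204.3 → 204
  B: 193 − 19.3 = 173.7 → 174
rgb(85, 204, 174) = #55ccae.

#55ccae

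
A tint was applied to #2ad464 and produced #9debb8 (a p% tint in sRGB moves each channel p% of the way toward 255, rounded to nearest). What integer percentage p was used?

54%

#2ad464 is rgb(42, 212, 100); #9debb8 is rgb(157, 235, 184).
On the R channel (widest range): 157 ≈ 42 + (p/100)(255 − 42), so p ≈ 100×(157 − 42)/(255 − 42) = 11500/213 = 53.99.
p = 54 reproduces all three channels after rounding.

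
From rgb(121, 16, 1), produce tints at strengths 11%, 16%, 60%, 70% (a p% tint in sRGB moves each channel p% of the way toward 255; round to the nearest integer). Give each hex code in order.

11%: (121 + 14.74 = 135.74→136, 16 + 26.29 = 42.29→42, 1 + 27.94 = 28.94→29) → #882a1d
16%: (121 + 21.44 = 142.44→142, 16 + 38.24 = 54.24→54, 1 + 40.64 = 41.64→42) → #8e362a
60%: (121 + 80.4 = 201.4→201, 16 + 143.4 = 159.4→159, 1 + 152.4 = 153.4→153) → #c99f99
70%: (121 + 93.8 = 214.8→215, 16 + 167.3 = 183.3→183, 1 + 177.8 = 178.8→179) → #d7b7b3

#882a1d, #8e362a, #c99f99, #d7b7b3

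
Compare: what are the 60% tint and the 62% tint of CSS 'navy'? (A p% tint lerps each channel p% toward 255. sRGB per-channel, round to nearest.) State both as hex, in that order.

#9999CC, #9E9ECF

CSS navy is rgb(0, 0, 128).
60% tint:
  R: 0 + 153 = 153 → 153
  G: 0 + 153 = 153 → 153
  B: 128 + 0.6×(255−128) = 128 + 76.2 = 204.2 → 204
  → #9999CC
62% tint:
  R: 0 + 0.62×(255−0) = 0 + 158.1 = 158.1 → 158
  G: 0 + 0.62×(255−0) = 0 + 158.1 = 158.1 → 158
  B: 128 + 0.62×(255−128) = 128 + 78.74 = 206.74 → 207
  → #9E9ECF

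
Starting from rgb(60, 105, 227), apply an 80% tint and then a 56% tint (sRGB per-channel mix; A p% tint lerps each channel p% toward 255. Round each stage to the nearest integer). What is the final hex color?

#eef2fc

Lerp each channel 80% toward 255:
  R: 60 + 156 = 216 → 216
  G: 105 + 120 = 225 → 225
  B: 227 + 22.4 = 249.4 → 249
After the tint: rgb(216, 225, 249) = #d8e1f9.
Lerp each channel 56% toward 255:
  R: 216 + 21.84 = 237.84 → 238
  G: 225 + 0.56×(255−225) = 225 + 16.8 = 241.8 → 242
  B: 249 + 0.56×(255−249) = 249 + 3.36 = 252.36 → 252
rgb(238, 242, 252) = #eef2fc.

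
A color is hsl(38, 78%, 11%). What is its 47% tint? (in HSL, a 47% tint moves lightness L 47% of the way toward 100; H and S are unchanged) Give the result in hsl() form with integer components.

hsl(38, 78%, 53%)

L moves 47% from 11 toward 100: 11 + 41.83 = 52.83 → 53.
H and S are unchanged.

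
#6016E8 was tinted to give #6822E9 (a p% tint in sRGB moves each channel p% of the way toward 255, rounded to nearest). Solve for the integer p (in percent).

#6016E8 is rgb(96, 22, 232); #6822E9 is rgb(104, 34, 233).
On the G channel (widest range): 34 ≈ 22 + (p/100)(255 − 22), so p ≈ 100×(34 − 22)/(255 − 22) = 1200/233 = 5.15.
p = 5 reproduces all three channels after rounding.

5%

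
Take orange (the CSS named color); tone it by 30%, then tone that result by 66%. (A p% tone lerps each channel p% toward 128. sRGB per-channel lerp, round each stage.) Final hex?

#9E8961

CSS orange is rgb(255, 165, 0).
A 30% tone moves each channel 30% toward 128:
  R: 255 − 38.1 = 216.9 → 217
  G: 165 + 0.3×(128−165) = 165 − 11.1 = 153.9 → 154
  B: 0 + 38.4 = 38.4 → 38
After the tone: rgb(217, 154, 38) = #D99A26.
Lerp each channel 66% toward 128:
  R: 217 + 0.66×(128−217) = 217 − 58.74 = 158.26 → 158
  G: 154 − 17.16 = 136.84 → 137
  B: 38 + 0.66×(128−38) = 38 + 59.4 = 97.4 → 97
rgb(158, 137, 97) = #9E8961.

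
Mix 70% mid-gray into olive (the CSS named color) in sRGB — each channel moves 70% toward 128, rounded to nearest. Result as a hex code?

CSS olive is rgb(128, 128, 0).
Per channel, c → c + 0.7(128 − c):
  R: 128 + 0.7×(128−128) = 128 + 0 = 128 → 128
  G: 128 + 0.7×(128−128) = 128 + 0 = 128 → 128
  B: 0 + 0.7×(128−0) = 0 + 89.6 = 89.6 → 90
rgb(128, 128, 90) = #80805a.

#80805a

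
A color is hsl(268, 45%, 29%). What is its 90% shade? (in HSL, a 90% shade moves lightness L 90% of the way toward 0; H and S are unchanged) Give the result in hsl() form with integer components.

hsl(268, 45%, 3%)

L moves 90% from 29 toward 0: 29 − 26.1 = 2.9 → 3.
H and S are unchanged.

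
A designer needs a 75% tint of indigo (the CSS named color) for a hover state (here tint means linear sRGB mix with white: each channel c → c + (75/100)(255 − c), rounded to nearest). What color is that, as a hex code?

#D2BFE0

CSS indigo is rgb(75, 0, 130).
Per channel, c → c + 0.75(255 − c):
  R: 75 + 0.75×(255−75) = 75 + 135 = 210 → 210
  G: 0 + 0.75×(255−0) = 0 + 191.25 = 191.25 → 191
  B: 130 + 93.75 = 223.75 → 224
rgb(210, 191, 224) = #D2BFE0.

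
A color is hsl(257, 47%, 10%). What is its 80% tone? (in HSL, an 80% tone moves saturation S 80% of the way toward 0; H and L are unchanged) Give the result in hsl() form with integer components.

hsl(257, 9%, 10%)

S moves 80% from 47 toward 0: 47 − 37.6 = 9.4 → 9.
H and L are unchanged.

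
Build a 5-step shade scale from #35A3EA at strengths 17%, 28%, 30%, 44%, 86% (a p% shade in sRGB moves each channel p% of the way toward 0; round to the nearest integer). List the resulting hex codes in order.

#35A3EA is rgb(53, 163, 234).
17%: (53 − 9.01 = 43.99→44, 163 − 27.71 = 135.29→135, 234 − 39.78 = 194.22→194) → #2C87C2
28%: (53 − 14.84 = 38.16→38, 163 − 45.64 = 117.36→117, 234 − 65.52 = 168.48→168) → #2675A8
30%: (53 − 15.9 = 37.1→37, 163 − 48.9 = 114.1→114, 234 − 70.2 = 163.8→164) → #2572A4
44%: (53 − 23.32 = 29.68→30, 163 − 71.72 = 91.28→91, 234 − 102.96 = 131.04→131) → #1E5B83
86%: (53 − 45.58 = 7.42→7, 163 − 140.18 = 22.82→23, 234 − 201.24 = 32.76→33) → #071721

#2C87C2, #2675A8, #2572A4, #1E5B83, #071721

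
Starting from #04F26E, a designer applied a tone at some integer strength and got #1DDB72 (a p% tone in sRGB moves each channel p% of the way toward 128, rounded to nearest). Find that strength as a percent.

#04F26E is rgb(4, 242, 110); #1DDB72 is rgb(29, 219, 114).
On the R channel (widest range): 29 ≈ 4 + (p/100)(128 − 4), so p ≈ 100×(29 − 4)/(128 − 4) = 2500/124 = 20.16.
p = 20 reproduces all three channels after rounding.

20%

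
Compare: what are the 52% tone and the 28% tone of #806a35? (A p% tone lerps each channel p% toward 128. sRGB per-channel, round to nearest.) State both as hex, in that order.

#80755c, #80704a

#806a35 is rgb(128, 106, 53).
52% tone:
  R: 128 + 0.52×(128−128) = 128 + 0 = 128 → 128
  G: 106 + 11.44 = 117.44 → 117
  B: 53 + 0.52×(128−53) = 53 + 39 = 92 → 92
  → #80755c
28% tone:
  R: 128 + 0 = 128 → 128
  G: 106 + 0.28×(128−106) = 106 + 6.16 = 112.16 → 112
  B: 53 + 21 = 74 → 74
  → #80704a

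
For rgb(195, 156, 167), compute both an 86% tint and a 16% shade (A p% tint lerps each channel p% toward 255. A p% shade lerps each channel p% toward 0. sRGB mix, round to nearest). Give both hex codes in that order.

86% tint:
  R: 195 + 0.86×(255−195) = 195 + 51.6 = 246.6 → 247
  G: 156 + 85.14 = 241.14 → 241
  B: 167 + 0.86×(255−167) = 167 + 75.68 = 242.68 → 243
  → #F7F1F3
16% shade:
  R: 195 − 31.2 = 163.8 → 164
  G: 156 − 24.96 = 131.04 → 131
  B: 167 + 0.16×(0−167) = 167 − 26.72 = 140.28 → 140
  → #A4838C

#F7F1F3, #A4838C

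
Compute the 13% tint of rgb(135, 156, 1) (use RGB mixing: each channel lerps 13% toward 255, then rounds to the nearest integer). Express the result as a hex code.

#97A922

Per channel, c → c + 0.13(255 − c):
  R: 135 + 15.6 = 150.6 → 151
  G: 156 + 12.87 = 168.87 → 169
  B: 1 + 0.13×(255−1) = 1 + 33.02 = 34.02 → 34
rgb(151, 169, 34) = #97A922.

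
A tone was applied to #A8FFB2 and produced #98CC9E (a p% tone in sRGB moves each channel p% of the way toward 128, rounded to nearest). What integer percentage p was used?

40%

#A8FFB2 is rgb(168, 255, 178); #98CC9E is rgb(152, 204, 158).
On the G channel (widest range): 204 ≈ 255 + (p/100)(128 − 255), so p ≈ 100×(204 − 255)/(128 − 255) = -5100/-127 = 40.16.
p = 40 reproduces all three channels after rounding.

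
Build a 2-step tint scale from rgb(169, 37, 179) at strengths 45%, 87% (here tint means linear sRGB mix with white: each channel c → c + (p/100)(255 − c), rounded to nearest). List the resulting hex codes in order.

45%: (169 + 38.7 = 207.7→208, 37 + 98.1 = 135.1→135, 179 + 34.2 = 213.2→213) → #d087d5
87%: (169 + 74.82 = 243.82→244, 37 + 189.66 = 226.66→227, 179 + 66.12 = 245.12→245) → #f4e3f5

#d087d5, #f4e3f5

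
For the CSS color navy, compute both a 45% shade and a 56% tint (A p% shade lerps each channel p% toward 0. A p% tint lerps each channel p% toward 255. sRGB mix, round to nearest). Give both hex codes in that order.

#000046, #8F8FC7

CSS navy is rgb(0, 0, 128).
45% shade:
  R: 0 + 0.45×(0−0) = 0 + 0 = 0 → 0
  G: 0 + 0.45×(0−0) = 0 + 0 = 0 → 0
  B: 128 + 0.45×(0−128) = 128 − 57.6 = 70.4 → 70
  → #000046
56% tint:
  R: 0 + 0.56×(255−0) = 0 + 142.8 = 142.8 → 143
  G: 0 + 0.56×(255−0) = 0 + 142.8 = 142.8 → 143
  B: 128 + 0.56×(255−128) = 128 + 71.12 = 199.12 → 199
  → #8F8FC7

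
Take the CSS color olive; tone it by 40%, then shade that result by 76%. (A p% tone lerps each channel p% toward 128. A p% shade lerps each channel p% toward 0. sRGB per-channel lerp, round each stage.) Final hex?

#1F1F0C

CSS olive is rgb(128, 128, 0).
Per channel, c → c + 0.4(128 − c):
  R: 128 + 0.4×(128−128) = 128 + 0 = 128 → 128
  G: 128 + 0 = 128 → 128
  B: 0 + 51.2 = 51.2 → 51
After the tone: rgb(128, 128, 51) = #808033.
A 76% shade moves each channel 76% toward 0:
  R: 128 + 0.76×(0−128) = 128 − 97.28 = 30.72 → 31
  G: 128 + 0.76×(0−128) = 128 − 97.28 = 30.72 → 31
  B: 51 + 0.76×(0−51) = 51 − 38.76 = 12.24 → 12
rgb(31, 31, 12) = #1F1F0C.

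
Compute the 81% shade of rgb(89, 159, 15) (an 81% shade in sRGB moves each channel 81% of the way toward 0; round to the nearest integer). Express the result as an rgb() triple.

Lerp each channel 81% toward 0:
  R: 89 − 72.09 = 16.91 → 17
  G: 159 + 0.81×(0−159) = 159 − 128.79 = 30.21 → 30
  B: 15 − 12.15 = 2.85 → 3

rgb(17, 30, 3)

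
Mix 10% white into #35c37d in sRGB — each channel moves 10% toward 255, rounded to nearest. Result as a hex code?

#49c98a

#35c37d is rgb(53, 195, 125).
Lerp each channel 10% toward 255:
  R: 53 + 0.1×(255−53) = 53 + 20.2 = 73.2 → 73
  G: 195 + 6 = 201 → 201
  B: 125 + 13 = 138 → 138
rgb(73, 201, 138) = #49c98a.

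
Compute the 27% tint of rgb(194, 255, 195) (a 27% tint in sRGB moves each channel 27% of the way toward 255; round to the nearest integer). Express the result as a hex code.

#d2ffd3

A 27% tint moves each channel 27% toward 255:
  R: 194 + 16.47 = 210.47 → 210
  G: 255 + 0 = 255 → 255
  B: 195 + 0.27×(255−195) = 195 + 16.2 = 211.2 → 211
rgb(210, 255, 211) = #d2ffd3.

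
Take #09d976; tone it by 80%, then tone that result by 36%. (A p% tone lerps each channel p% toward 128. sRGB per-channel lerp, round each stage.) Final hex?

#09d976 is rgb(9, 217, 118).
Lerp each channel 80% toward 128:
  R: 9 + 0.8×(128−9) = 9 + 95.2 = 104.2 → 104
  G: 217 − 71.2 = 145.8 → 146
  B: 118 + 8 = 126 → 126
After the tone: rgb(104, 146, 126) = #68927e.
A 36% tone moves each channel 36% toward 128:
  R: 104 + 0.36×(128−104) = 104 + 8.64 = 112.64 → 113
  G: 146 − 6.48 = 139.52 → 140
  B: 126 + 0.36×(128−126) = 126 + 0.72 = 126.72 → 127
rgb(113, 140, 127) = #718c7f.

#718c7f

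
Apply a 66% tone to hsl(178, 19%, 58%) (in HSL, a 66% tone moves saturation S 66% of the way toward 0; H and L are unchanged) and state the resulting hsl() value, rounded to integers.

S moves 66% from 19 toward 0: 19 − 12.54 = 6.46 → 6.
H and L are unchanged.

hsl(178, 6%, 58%)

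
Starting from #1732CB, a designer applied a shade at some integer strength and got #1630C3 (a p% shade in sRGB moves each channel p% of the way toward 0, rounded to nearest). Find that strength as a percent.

4%

#1732CB is rgb(23, 50, 203); #1630C3 is rgb(22, 48, 195).
On the B channel (widest range): 195 ≈ 203 + (p/100)(0 − 203), so p ≈ 100×(195 − 203)/(0 − 203) = -800/-203 = 3.94.
p = 4 reproduces all three channels after rounding.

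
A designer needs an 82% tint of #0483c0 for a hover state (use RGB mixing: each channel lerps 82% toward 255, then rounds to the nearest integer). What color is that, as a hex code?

#d2e9f4

#0483c0 is rgb(4, 131, 192).
An 82% tint moves each channel 82% toward 255:
  R: 4 + 0.82×(255−4) = 4 + 205.82 = 209.82 → 210
  G: 131 + 101.68 = 232.68 → 233
  B: 192 + 0.82×(255−192) = 192 + 51.66 = 243.66 → 244
rgb(210, 233, 244) = #d2e9f4.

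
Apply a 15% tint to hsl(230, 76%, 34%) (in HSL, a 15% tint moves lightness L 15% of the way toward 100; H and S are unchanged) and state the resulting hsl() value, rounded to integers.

hsl(230, 76%, 44%)

L moves 15% from 34 toward 100: 34 + 9.9 = 43.9 → 44.
H and S are unchanged.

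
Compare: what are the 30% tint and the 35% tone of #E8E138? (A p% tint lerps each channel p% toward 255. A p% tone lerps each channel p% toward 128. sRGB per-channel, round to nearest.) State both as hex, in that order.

#EFEA74, #C4BF51

#E8E138 is rgb(232, 225, 56).
30% tint:
  R: 232 + 0.3×(255−232) = 232 + 6.9 = 238.9 → 239
  G: 225 + 0.3×(255−225) = 225 + 9 = 234 → 234
  B: 56 + 0.3×(255−56) = 56 + 59.7 = 115.7 → 116
  → #EFEA74
35% tone:
  R: 232 + 0.35×(128−232) = 232 − 36.4 = 195.6 → 196
  G: 225 + 0.35×(128−225) = 225 − 33.95 = 191.05 → 191
  B: 56 + 25.2 = 81.2 → 81
  → #C4BF51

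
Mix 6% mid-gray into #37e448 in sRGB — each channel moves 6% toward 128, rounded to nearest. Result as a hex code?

#3bde4b

#37e448 is rgb(55, 228, 72).
Lerp each channel 6% toward 128:
  R: 55 + 4.38 = 59.38 → 59
  G: 228 − 6 = 222 → 222
  B: 72 + 3.36 = 75.36 → 75
rgb(59, 222, 75) = #3bde4b.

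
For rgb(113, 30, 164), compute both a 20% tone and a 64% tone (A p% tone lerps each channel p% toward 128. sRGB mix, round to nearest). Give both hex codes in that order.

#74329d, #7b5d8d

20% tone:
  R: 113 + 0.2×(128−113) = 113 + 3 = 116 → 116
  G: 30 + 0.2×(128−30) = 30 + 19.6 = 49.6 → 50
  B: 164 + 0.2×(128−164) = 164 − 7.2 = 156.8 → 157
  → #74329d
64% tone:
  R: 113 + 0.64×(128−113) = 113 + 9.6 = 122.6 → 123
  G: 30 + 62.72 = 92.72 → 93
  B: 164 + 0.64×(128−164) = 164 − 23.04 = 140.96 → 141
  → #7b5d8d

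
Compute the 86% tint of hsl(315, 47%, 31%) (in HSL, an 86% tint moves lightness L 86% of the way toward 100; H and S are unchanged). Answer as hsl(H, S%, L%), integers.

L moves 86% from 31 toward 100: 31 + 59.34 = 90.34 → 90.
H and S are unchanged.

hsl(315, 47%, 90%)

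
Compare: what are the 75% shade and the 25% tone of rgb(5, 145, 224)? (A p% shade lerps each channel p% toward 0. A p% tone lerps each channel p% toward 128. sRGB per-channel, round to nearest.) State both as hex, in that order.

75% shade:
  R: 5 − 3.75 = 1.25 → 1
  G: 145 + 0.75×(0−145) = 145 − 108.75 = 36.25 → 36
  B: 224 + 0.75×(0−224) = 224 − 168 = 56 → 56
  → #012438
25% tone:
  R: 5 + 30.75 = 35.75 → 36
  G: 145 + 0.25×(128−145) = 145 − 4.25 = 140.75 → 141
  B: 224 + 0.25×(128−224) = 224 − 24 = 200 → 200
  → #248dc8

#012438, #248dc8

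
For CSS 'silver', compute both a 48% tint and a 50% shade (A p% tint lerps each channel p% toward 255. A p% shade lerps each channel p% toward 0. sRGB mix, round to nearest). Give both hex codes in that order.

#dedede, #606060

CSS silver is rgb(192, 192, 192).
48% tint:
  R: 192 + 0.48×(255−192) = 192 + 30.24 = 222.24 → 222
  G: 192 + 0.48×(255−192) = 192 + 30.24 = 222.24 → 222
  B: 192 + 30.24 = 222.24 → 222
  → #dedede
50% shade:
  R: 192 − 96 = 96 → 96
  G: 192 − 96 = 96 → 96
  B: 192 + 0.5×(0−192) = 192 − 96 = 96 → 96
  → #606060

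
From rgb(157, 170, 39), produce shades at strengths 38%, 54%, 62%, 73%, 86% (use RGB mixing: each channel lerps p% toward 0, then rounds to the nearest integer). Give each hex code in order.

38%: (157 − 59.66 = 97.34→97, 170 − 64.6 = 105.4→105, 39 − 14.82 = 24.18→24) → #616918
54%: (157 − 84.78 = 72.22→72, 170 − 91.8 = 78.2→78, 39 − 21.06 = 17.94→18) → #484E12
62%: (157 − 97.34 = 59.66→60, 170 − 105.4 = 64.6→65, 39 − 24.18 = 14.82→15) → #3C410F
73%: (157 − 114.61 = 42.39→42, 170 − 124.1 = 45.9→46, 39 − 28.47 = 10.53→11) → #2A2E0B
86%: (157 − 135.02 = 21.98→22, 170 − 146.2 = 23.8→24, 39 − 33.54 = 5.46→5) → #161805

#616918, #484E12, #3C410F, #2A2E0B, #161805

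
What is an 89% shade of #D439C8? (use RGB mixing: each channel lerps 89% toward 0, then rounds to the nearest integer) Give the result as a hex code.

#170616

#D439C8 is rgb(212, 57, 200).
An 89% shade moves each channel 89% toward 0:
  R: 212 + 0.89×(0−212) = 212 − 188.68 = 23.32 → 23
  G: 57 − 50.73 = 6.27 → 6
  B: 200 − 178 = 22 → 22
rgb(23, 6, 22) = #170616.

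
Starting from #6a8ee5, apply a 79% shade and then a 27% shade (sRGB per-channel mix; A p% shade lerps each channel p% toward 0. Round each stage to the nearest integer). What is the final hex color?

#6a8ee5 is rgb(106, 142, 229).
Per channel, c → c + 0.79(0 − c):
  R: 106 + 0.79×(0−106) = 106 − 83.74 = 22.26 → 22
  G: 142 + 0.79×(0−142) = 142 − 112.18 = 29.82 → 30
  B: 229 + 0.79×(0−229) = 229 − 180.91 = 48.09 → 48
After the shade: rgb(22, 30, 48) = #161e30.
A 27% shade moves each channel 27% toward 0:
  R: 22 + 0.27×(0−22) = 22 − 5.94 = 16.06 → 16
  G: 30 − 8.1 = 21.9 → 22
  B: 48 − 12.96 = 35.04 → 35
rgb(16, 22, 35) = #101623.

#101623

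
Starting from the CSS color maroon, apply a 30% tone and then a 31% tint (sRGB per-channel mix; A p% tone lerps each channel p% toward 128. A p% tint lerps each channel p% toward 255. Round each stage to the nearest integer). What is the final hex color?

#A76969

CSS maroon is rgb(128, 0, 0).
Per channel, c → c + 0.3(128 − c):
  R: 128 + 0.3×(128−128) = 128 + 0 = 128 → 128
  G: 0 + 0.3×(128−0) = 0 + 38.4 = 38.4 → 38
  B: 0 + 38.4 = 38.4 → 38
After the tone: rgb(128, 38, 38) = #802626.
Lerp each channel 31% toward 255:
  R: 128 + 0.31×(255−128) = 128 + 39.37 = 167.37 → 167
  G: 38 + 0.31×(255−38) = 38 + 67.27 = 105.27 → 105
  B: 38 + 0.31×(255−38) = 38 + 67.27 = 105.27 → 105
rgb(167, 105, 105) = #A76969.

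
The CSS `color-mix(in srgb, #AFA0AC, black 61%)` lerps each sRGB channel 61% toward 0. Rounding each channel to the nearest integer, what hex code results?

#AFA0AC is rgb(175, 160, 172).
Lerp each channel 61% toward 0:
  R: 175 + 0.61×(0−175) = 175 − 106.75 = 68.25 → 68
  G: 160 + 0.61×(0−160) = 160 − 97.6 = 62.4 → 62
  B: 172 + 0.61×(0−172) = 172 − 104.92 = 67.08 → 67
rgb(68, 62, 67) = #443E43.

#443E43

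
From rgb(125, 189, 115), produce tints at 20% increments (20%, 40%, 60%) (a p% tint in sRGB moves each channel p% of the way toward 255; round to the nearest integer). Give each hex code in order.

#97CA8F, #B1D7AB, #CBE5C7

20%: (125 + 26 = 151→151, 189 + 13.2 = 202.2→202, 115 + 28 = 143→143) → #97CA8F
40%: (125 + 52 = 177→177, 189 + 26.4 = 215.4→215, 115 + 56 = 171→171) → #B1D7AB
60%: (125 + 78 = 203→203, 189 + 39.6 = 228.6→229, 115 + 84 = 199→199) → #CBE5C7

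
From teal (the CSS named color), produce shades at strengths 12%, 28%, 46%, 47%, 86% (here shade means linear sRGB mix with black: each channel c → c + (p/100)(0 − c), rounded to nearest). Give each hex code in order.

CSS teal is rgb(0, 128, 128).
12%: (0→0, 128 − 15.36 = 112.64→113, 128 − 15.36 = 112.64→113) → #007171
28%: (0→0, 128 − 35.84 = 92.16→92, 128 − 35.84 = 92.16→92) → #005C5C
46%: (0→0, 128 − 58.88 = 69.12→69, 128 − 58.88 = 69.12→69) → #004545
47%: (0→0, 128 − 60.16 = 67.84→68, 128 − 60.16 = 67.84→68) → #004444
86%: (0→0, 128 − 110.08 = 17.92→18, 128 − 110.08 = 17.92→18) → #001212

#007171, #005C5C, #004545, #004444, #001212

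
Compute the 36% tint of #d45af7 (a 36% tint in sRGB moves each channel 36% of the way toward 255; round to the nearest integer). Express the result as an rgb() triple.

rgb(227, 149, 250)

#d45af7 is rgb(212, 90, 247).
Lerp each channel 36% toward 255:
  R: 212 + 0.36×(255−212) = 212 + 15.48 = 227.48 → 227
  G: 90 + 0.36×(255−90) = 90 + 59.4 = 149.4 → 149
  B: 247 + 2.88 = 249.88 → 250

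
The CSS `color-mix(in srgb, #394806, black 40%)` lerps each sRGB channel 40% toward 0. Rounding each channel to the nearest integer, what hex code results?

#222B04

#394806 is rgb(57, 72, 6).
A 40% shade moves each channel 40% toward 0:
  R: 57 + 0.4×(0−57) = 57 − 22.8 = 34.2 → 34
  G: 72 + 0.4×(0−72) = 72 − 28.8 = 43.2 → 43
  B: 6 + 0.4×(0−6) = 6 − 2.4 = 3.6 → 4
rgb(34, 43, 4) = #222B04.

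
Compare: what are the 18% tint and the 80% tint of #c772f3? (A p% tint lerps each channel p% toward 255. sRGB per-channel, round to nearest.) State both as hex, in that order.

#d18bf5, #f4e3fd

#c772f3 is rgb(199, 114, 243).
18% tint:
  R: 199 + 10.08 = 209.08 → 209
  G: 114 + 25.38 = 139.38 → 139
  B: 243 + 2.16 = 245.16 → 245
  → #d18bf5
80% tint:
  R: 199 + 44.8 = 243.8 → 244
  G: 114 + 112.8 = 226.8 → 227
  B: 243 + 9.6 = 252.6 → 253
  → #f4e3fd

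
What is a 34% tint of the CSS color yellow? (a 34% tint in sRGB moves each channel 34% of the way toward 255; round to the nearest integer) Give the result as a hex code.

CSS yellow is rgb(255, 255, 0).
Per channel, c → c + 0.34(255 − c):
  R: 255 + 0.34×(255−255) = 255 + 0 = 255 → 255
  G: 255 + 0 = 255 → 255
  B: 0 + 86.7 = 86.7 → 87
rgb(255, 255, 87) = #FFFF57.

#FFFF57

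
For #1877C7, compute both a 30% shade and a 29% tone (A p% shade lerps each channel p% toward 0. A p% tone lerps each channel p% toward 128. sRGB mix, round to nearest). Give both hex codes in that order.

#1877C7 is rgb(24, 119, 199).
30% shade:
  R: 24 + 0.3×(0−24) = 24 − 7.2 = 16.8 → 17
  G: 119 − 35.7 = 83.3 → 83
  B: 199 + 0.3×(0−199) = 199 − 59.7 = 139.3 → 139
  → #11538B
29% tone:
  R: 24 + 30.16 = 54.16 → 54
  G: 119 + 0.29×(128−119) = 119 + 2.61 = 121.61 → 122
  B: 199 + 0.29×(128−199) = 199 − 20.59 = 178.41 → 178
  → #367AB2

#11538B, #367AB2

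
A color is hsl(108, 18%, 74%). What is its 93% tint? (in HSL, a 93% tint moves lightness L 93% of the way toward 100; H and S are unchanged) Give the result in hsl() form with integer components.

L moves 93% from 74 toward 100: 74 + 24.18 = 98.18 → 98.
H and S are unchanged.

hsl(108, 18%, 98%)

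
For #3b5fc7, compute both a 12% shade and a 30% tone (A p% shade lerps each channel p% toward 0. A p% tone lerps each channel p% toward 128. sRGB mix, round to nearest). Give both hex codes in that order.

#3454af, #5069b2

#3b5fc7 is rgb(59, 95, 199).
12% shade:
  R: 59 + 0.12×(0−59) = 59 − 7.08 = 51.92 → 52
  G: 95 − 11.4 = 83.6 → 84
  B: 199 + 0.12×(0−199) = 199 − 23.88 = 175.12 → 175
  → #3454af
30% tone:
  R: 59 + 0.3×(128−59) = 59 + 20.7 = 79.7 → 80
  G: 95 + 0.3×(128−95) = 95 + 9.9 = 104.9 → 105
  B: 199 + 0.3×(128−199) = 199 − 21.3 = 177.7 → 178
  → #5069b2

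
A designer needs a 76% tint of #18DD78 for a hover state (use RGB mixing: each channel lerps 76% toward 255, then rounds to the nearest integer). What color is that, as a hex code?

#C8F7DF

#18DD78 is rgb(24, 221, 120).
Lerp each channel 76% toward 255:
  R: 24 + 0.76×(255−24) = 24 + 175.56 = 199.56 → 200
  G: 221 + 0.76×(255−221) = 221 + 25.84 = 246.84 → 247
  B: 120 + 0.76×(255−120) = 120 + 102.6 = 222.6 → 223
rgb(200, 247, 223) = #C8F7DF.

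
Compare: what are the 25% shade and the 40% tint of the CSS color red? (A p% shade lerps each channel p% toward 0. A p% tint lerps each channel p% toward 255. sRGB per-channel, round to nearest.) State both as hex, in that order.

CSS red is rgb(255, 0, 0).
25% shade:
  R: 255 + 0.25×(0−255) = 255 − 63.75 = 191.25 → 191
  G: 0 + 0.25×(0−0) = 0 + 0 = 0 → 0
  B: 0 + 0.25×(0−0) = 0 + 0 = 0 → 0
  → #BF0000
40% tint:
  R: 255 + 0.4×(255−255) = 255 + 0 = 255 → 255
  G: 0 + 102 = 102 → 102
  B: 0 + 0.4×(255−0) = 0 + 102 = 102 → 102
  → #FF6666

#BF0000, #FF6666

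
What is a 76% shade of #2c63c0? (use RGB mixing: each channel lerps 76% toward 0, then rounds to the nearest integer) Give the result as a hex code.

#2c63c0 is rgb(44, 99, 192).
A 76% shade moves each channel 76% toward 0:
  R: 44 − 33.44 = 10.56 → 11
  G: 99 + 0.76×(0−99) = 99 − 75.24 = 23.76 → 24
  B: 192 + 0.76×(0−192) = 192 − 145.92 = 46.08 → 46
rgb(11, 24, 46) = #0b182e.

#0b182e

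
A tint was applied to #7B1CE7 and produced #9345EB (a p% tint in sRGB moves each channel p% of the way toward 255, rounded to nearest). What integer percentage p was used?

#7B1CE7 is rgb(123, 28, 231); #9345EB is rgb(147, 69, 235).
On the G channel (widest range): 69 ≈ 28 + (p/100)(255 − 28), so p ≈ 100×(69 − 28)/(255 − 28) = 4100/227 = 18.06.
p = 18 reproduces all three channels after rounding.

18%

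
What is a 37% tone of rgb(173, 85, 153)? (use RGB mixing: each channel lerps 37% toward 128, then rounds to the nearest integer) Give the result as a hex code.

#9C6590

A 37% tone moves each channel 37% toward 128:
  R: 173 + 0.37×(128−173) = 173 − 16.65 = 156.35 → 156
  G: 85 + 0.37×(128−85) = 85 + 15.91 = 100.91 → 101
  B: 153 − 9.25 = 143.75 → 144
rgb(156, 101, 144) = #9C6590.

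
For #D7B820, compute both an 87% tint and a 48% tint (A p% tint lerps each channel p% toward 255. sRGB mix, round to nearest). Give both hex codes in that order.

#FAF6E2, #EADA8B

#D7B820 is rgb(215, 184, 32).
87% tint:
  R: 215 + 0.87×(255−215) = 215 + 34.8 = 249.8 → 250
  G: 184 + 61.77 = 245.77 → 246
  B: 32 + 0.87×(255−32) = 32 + 194.01 = 226.01 → 226
  → #FAF6E2
48% tint:
  R: 215 + 19.2 = 234.2 → 234
  G: 184 + 0.48×(255−184) = 184 + 34.08 = 218.08 → 218
  B: 32 + 107.04 = 139.04 → 139
  → #EADA8B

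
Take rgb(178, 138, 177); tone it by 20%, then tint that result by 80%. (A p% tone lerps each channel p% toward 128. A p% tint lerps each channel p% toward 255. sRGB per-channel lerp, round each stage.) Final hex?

#EEE7ED

A 20% tone moves each channel 20% toward 128:
  R: 178 − 10 = 168 → 168
  G: 138 + 0.2×(128−138) = 138 − 2 = 136 → 136
  B: 177 + 0.2×(128−177) = 177 − 9.8 = 167.2 → 167
After the tone: rgb(168, 136, 167) = #A888A7.
Lerp each channel 80% toward 255:
  R: 168 + 0.8×(255−168) = 168 + 69.6 = 237.6 → 238
  G: 136 + 0.8×(255−136) = 136 + 95.2 = 231.2 → 231
  B: 167 + 0.8×(255−167) = 167 + 70.4 = 237.4 → 237
rgb(238, 231, 237) = #EEE7ED.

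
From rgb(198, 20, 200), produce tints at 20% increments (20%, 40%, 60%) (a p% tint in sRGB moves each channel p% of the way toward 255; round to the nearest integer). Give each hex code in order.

#d143d3, #dd72de, #e8a1e9

20%: (198 + 11.4 = 209.4→209, 20 + 47 = 67→67, 200 + 11 = 211→211) → #d143d3
40%: (198 + 22.8 = 220.8→221, 20 + 94 = 114→114, 200 + 22 = 222→222) → #dd72de
60%: (198 + 34.2 = 232.2→232, 20 + 141 = 161→161, 200 + 33 = 233→233) → #e8a1e9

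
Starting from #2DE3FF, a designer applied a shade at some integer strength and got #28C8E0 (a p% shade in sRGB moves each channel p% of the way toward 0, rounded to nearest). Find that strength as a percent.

12%

#2DE3FF is rgb(45, 227, 255); #28C8E0 is rgb(40, 200, 224).
On the B channel (widest range): 224 ≈ 255 + (p/100)(0 − 255), so p ≈ 100×(224 − 255)/(0 − 255) = -3100/-255 = 12.16.
p = 12 reproduces all three channels after rounding.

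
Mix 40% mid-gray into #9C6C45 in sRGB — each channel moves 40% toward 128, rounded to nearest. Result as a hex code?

#9C6C45 is rgb(156, 108, 69).
A 40% tone moves each channel 40% toward 128:
  R: 156 + 0.4×(128−156) = 156 − 11.2 = 144.8 → 145
  G: 108 + 8 = 116 → 116
  B: 69 + 0.4×(128−69) = 69 + 23.6 = 92.6 → 93
rgb(145, 116, 93) = #91745D.

#91745D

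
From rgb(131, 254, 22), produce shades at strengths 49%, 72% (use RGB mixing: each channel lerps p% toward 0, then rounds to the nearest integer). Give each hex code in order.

#43820b, #254706

49%: (131 − 64.19 = 66.81→67, 254 − 124.46 = 129.54→130, 22 − 10.78 = 11.22→11) → #43820b
72%: (131 − 94.32 = 36.68→37, 254 − 182.88 = 71.12→71, 22 − 15.84 = 6.16→6) → #254706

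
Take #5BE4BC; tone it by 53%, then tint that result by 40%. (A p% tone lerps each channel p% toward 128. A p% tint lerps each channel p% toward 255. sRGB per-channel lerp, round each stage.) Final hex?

#5BE4BC is rgb(91, 228, 188).
A 53% tone moves each channel 53% toward 128:
  R: 91 + 19.61 = 110.61 → 111
  G: 228 + 0.53×(128−228) = 228 − 53 = 175 → 175
  B: 188 + 0.53×(128−188) = 188 − 31.8 = 156.2 → 156
After the tone: rgb(111, 175, 156) = #6FAF9C.
Per channel, c → c + 0.4(255 − c):
  R: 111 + 0.4×(255−111) = 111 + 57.6 = 168.6 → 169
  G: 175 + 0.4×(255−175) = 175 + 32 = 207 → 207
  B: 156 + 0.4×(255−156) = 156 + 39.6 = 195.6 → 196
rgb(169, 207, 196) = #A9CFC4.

#A9CFC4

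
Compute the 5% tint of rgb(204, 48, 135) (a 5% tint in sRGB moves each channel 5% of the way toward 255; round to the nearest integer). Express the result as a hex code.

Per channel, c → c + 0.05(255 − c):
  R: 204 + 2.55 = 206.55 → 207
  G: 48 + 0.05×(255−48) = 48 + 10.35 = 58.35 → 58
  B: 135 + 6 = 141 → 141
rgb(207, 58, 141) = #CF3A8D.

#CF3A8D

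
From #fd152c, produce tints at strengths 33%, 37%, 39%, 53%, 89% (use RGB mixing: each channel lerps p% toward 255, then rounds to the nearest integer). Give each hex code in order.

#fd152c is rgb(253, 21, 44).
33%: (253 + 0.66 = 253.66→254, 21 + 77.22 = 98.22→98, 44 + 69.63 = 113.63→114) → #fe6272
37%: (253 + 0.74 = 253.74→254, 21 + 86.58 = 107.58→108, 44 + 78.07 = 122.07→122) → #fe6c7a
39%: (253 + 0.78 = 253.78→254, 21 + 91.26 = 112.26→112, 44 + 82.29 = 126.29→126) → #fe707e
53%: (253 + 1.06 = 254.06→254, 21 + 124.02 = 145.02→145, 44 + 111.83 = 155.83→156) → #fe919c
89%: (253 + 1.78 = 254.78→255, 21 + 208.26 = 229.26→229, 44 + 187.79 = 231.79→232) → #ffe5e8

#fe6272, #fe6c7a, #fe707e, #fe919c, #ffe5e8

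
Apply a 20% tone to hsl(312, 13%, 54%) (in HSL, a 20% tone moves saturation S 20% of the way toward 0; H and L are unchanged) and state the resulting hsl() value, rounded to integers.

S moves 20% from 13 toward 0: 13 − 2.6 = 10.4 → 10.
H and L are unchanged.

hsl(312, 10%, 54%)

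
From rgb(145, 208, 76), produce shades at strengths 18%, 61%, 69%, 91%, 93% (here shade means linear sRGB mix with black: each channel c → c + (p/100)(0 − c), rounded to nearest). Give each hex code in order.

18%: (145 − 26.1 = 118.9→119, 208 − 37.44 = 170.56→171, 76 − 13.68 = 62.32→62) → #77ab3e
61%: (145 − 88.45 = 56.55→57, 208 − 126.88 = 81.12→81, 76 − 46.36 = 29.64→30) → #39511e
69%: (145 − 100.05 = 44.95→45, 208 − 143.52 = 64.48→64, 76 − 52.44 = 23.56→24) → #2d4018
91%: (145 − 131.95 = 13.05→13, 208 − 189.28 = 18.72→19, 76 − 69.16 = 6.84→7) → #0d1307
93%: (145 − 134.85 = 10.15→10, 208 − 193.44 = 14.56→15, 76 − 70.68 = 5.32→5) → #0a0f05

#77ab3e, #39511e, #2d4018, #0d1307, #0a0f05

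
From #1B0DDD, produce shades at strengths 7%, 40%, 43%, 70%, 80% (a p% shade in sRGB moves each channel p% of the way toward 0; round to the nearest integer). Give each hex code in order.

#1B0DDD is rgb(27, 13, 221).
7%: (27 − 1.89 = 25.11→25, 13 − 0.91 = 12.09→12, 221 − 15.47 = 205.53→206) → #190CCE
40%: (27 − 10.8 = 16.2→16, 13 − 5.2 = 7.8→8, 221 − 88.4 = 132.6→133) → #100885
43%: (27 − 11.61 = 15.39→15, 13 − 5.59 = 7.41→7, 221 − 95.03 = 125.97→126) → #0F077E
70%: (27 − 18.9 = 8.1→8, 13 − 9.1 = 3.9→4, 221 − 154.7 = 66.3→66) → #080442
80%: (27 − 21.6 = 5.4→5, 13 − 10.4 = 2.6→3, 221 − 176.8 = 44.2→44) → #05032C

#190CCE, #100885, #0F077E, #080442, #05032C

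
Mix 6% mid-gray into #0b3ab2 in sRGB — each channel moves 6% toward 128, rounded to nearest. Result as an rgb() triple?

#0b3ab2 is rgb(11, 58, 178).
Per channel, c → c + 0.06(128 − c):
  R: 11 + 0.06×(128−11) = 11 + 7.02 = 18.02 → 18
  G: 58 + 4.2 = 62.2 → 62
  B: 178 − 3 = 175 → 175

rgb(18, 62, 175)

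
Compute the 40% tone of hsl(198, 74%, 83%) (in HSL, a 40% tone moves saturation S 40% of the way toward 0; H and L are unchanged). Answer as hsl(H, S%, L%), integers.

S moves 40% from 74 toward 0: 74 − 29.6 = 44.4 → 44.
H and L are unchanged.

hsl(198, 44%, 83%)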